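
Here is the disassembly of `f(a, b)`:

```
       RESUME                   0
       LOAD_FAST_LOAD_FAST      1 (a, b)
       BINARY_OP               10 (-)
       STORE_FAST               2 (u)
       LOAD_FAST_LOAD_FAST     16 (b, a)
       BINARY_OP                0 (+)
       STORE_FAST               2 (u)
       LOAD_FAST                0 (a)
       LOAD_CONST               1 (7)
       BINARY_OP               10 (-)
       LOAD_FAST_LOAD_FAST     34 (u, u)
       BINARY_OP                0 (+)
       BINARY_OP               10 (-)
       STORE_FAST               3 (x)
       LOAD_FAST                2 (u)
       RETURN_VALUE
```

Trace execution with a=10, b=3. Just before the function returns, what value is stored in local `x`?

-23

LOAD_FAST_LOAD_FAST a,b → push 10,3. Stack: [10, 3]
BINARY_OP - → 10 - 3 = 7. Stack: [7]
STORE_FAST u → u=7. Stack: []
LOAD_FAST_LOAD_FAST b,a → push 3,10. Stack: [3, 10]
BINARY_OP + → 3 + 10 = 13. Stack: [13]
STORE_FAST u → u=13. Stack: []
LOAD_FAST a → push 10. Stack: [10]
LOAD_CONST → push 7. Stack: [10, 7]
BINARY_OP - → 10 - 7 = 3. Stack: [3]
LOAD_FAST_LOAD_FAST u,u → push 13,13. Stack: [3, 13, 13]
BINARY_OP + → 13 + 13 = 26. Stack: [3, 26]
BINARY_OP - → 3 - 26 = -23. Stack: [-23]
STORE_FAST x → x=-23. Stack: []
LOAD_FAST u → push 13. Stack: [13]
RETURN_VALUE → return 13.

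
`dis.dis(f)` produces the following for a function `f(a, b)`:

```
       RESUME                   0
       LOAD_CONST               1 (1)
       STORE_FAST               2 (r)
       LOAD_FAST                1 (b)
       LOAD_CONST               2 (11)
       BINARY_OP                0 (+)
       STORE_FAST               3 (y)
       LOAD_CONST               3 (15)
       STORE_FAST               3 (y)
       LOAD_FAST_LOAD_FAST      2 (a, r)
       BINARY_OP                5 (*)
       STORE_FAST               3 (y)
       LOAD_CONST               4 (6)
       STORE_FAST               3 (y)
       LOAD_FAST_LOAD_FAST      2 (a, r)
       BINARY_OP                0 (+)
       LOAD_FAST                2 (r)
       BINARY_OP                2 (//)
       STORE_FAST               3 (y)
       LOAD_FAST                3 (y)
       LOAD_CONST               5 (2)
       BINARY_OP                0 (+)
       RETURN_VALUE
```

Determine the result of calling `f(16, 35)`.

LOAD_CONST → push 1. Stack: [1]
STORE_FAST r → r=1. Stack: []
LOAD_FAST b → push 35. Stack: [35]
LOAD_CONST → push 11. Stack: [35, 11]
BINARY_OP + → 35 + 11 = 46. Stack: [46]
STORE_FAST y → y=46. Stack: []
LOAD_CONST → push 15. Stack: [15]
STORE_FAST y → y=15. Stack: []
LOAD_FAST_LOAD_FAST a,r → push 16,1. Stack: [16, 1]
BINARY_OP * → 16 * 1 = 16. Stack: [16]
STORE_FAST y → y=16. Stack: []
LOAD_CONST → push 6. Stack: [6]
STORE_FAST y → y=6. Stack: []
LOAD_FAST_LOAD_FAST a,r → push 16,1. Stack: [16, 1]
BINARY_OP + → 16 + 1 = 17. Stack: [17]
LOAD_FAST r → push 1. Stack: [17, 1]
BINARY_OP // → 17 // 1 = 17. Stack: [17]
STORE_FAST y → y=17. Stack: []
LOAD_FAST y → push 17. Stack: [17]
LOAD_CONST → push 2. Stack: [17, 2]
BINARY_OP + → 17 + 2 = 19. Stack: [19]
RETURN_VALUE → return 19.

19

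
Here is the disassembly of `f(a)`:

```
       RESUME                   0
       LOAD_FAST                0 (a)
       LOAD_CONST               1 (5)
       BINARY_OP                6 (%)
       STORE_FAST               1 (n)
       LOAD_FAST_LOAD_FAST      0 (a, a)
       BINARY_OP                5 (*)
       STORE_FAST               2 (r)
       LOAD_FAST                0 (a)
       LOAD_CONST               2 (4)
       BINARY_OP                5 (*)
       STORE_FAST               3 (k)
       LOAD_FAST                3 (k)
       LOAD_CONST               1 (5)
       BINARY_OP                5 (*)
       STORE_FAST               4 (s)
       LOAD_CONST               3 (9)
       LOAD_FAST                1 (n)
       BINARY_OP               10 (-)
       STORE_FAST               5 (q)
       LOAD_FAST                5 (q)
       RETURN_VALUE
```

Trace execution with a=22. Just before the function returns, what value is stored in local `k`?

88

LOAD_FAST a → push 22. Stack: [22]
LOAD_CONST → push 5. Stack: [22, 5]
BINARY_OP % → 22 % 5 = 2. Stack: [2]
STORE_FAST n → n=2. Stack: []
LOAD_FAST_LOAD_FAST a,a → push 22,22. Stack: [22, 22]
BINARY_OP * → 22 * 22 = 484. Stack: [484]
STORE_FAST r → r=484. Stack: []
LOAD_FAST a → push 22. Stack: [22]
LOAD_CONST → push 4. Stack: [22, 4]
BINARY_OP * → 22 * 4 = 88. Stack: [88]
STORE_FAST k → k=88. Stack: []
LOAD_FAST k → push 88. Stack: [88]
LOAD_CONST → push 5. Stack: [88, 5]
BINARY_OP * → 88 * 5 = 440. Stack: [440]
STORE_FAST s → s=440. Stack: []
LOAD_CONST → push 9. Stack: [9]
LOAD_FAST n → push 2. Stack: [9, 2]
BINARY_OP - → 9 - 2 = 7. Stack: [7]
STORE_FAST q → q=7. Stack: []
LOAD_FAST q → push 7. Stack: [7]
RETURN_VALUE → return 7.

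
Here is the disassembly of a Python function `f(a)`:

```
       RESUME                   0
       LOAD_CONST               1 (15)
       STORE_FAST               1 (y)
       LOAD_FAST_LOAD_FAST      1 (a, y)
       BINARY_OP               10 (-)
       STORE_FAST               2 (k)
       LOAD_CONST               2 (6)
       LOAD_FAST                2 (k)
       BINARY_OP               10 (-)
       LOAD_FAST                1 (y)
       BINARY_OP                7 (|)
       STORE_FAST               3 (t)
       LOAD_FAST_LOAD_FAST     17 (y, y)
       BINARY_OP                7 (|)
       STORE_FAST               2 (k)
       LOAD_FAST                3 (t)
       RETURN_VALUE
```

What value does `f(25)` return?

-1

LOAD_CONST → push 15. Stack: [15]
STORE_FAST y → y=15. Stack: []
LOAD_FAST_LOAD_FAST a,y → push 25,15. Stack: [25, 15]
BINARY_OP - → 25 - 15 = 10. Stack: [10]
STORE_FAST k → k=10. Stack: []
LOAD_CONST → push 6. Stack: [6]
LOAD_FAST k → push 10. Stack: [6, 10]
BINARY_OP - → 6 - 10 = -4. Stack: [-4]
LOAD_FAST y → push 15. Stack: [-4, 15]
BINARY_OP | → -4 | 15 = -1. Stack: [-1]
STORE_FAST t → t=-1. Stack: []
LOAD_FAST_LOAD_FAST y,y → push 15,15. Stack: [15, 15]
BINARY_OP | → 15 | 15 = 15. Stack: [15]
STORE_FAST k → k=15. Stack: []
LOAD_FAST t → push -1. Stack: [-1]
RETURN_VALUE → return -1.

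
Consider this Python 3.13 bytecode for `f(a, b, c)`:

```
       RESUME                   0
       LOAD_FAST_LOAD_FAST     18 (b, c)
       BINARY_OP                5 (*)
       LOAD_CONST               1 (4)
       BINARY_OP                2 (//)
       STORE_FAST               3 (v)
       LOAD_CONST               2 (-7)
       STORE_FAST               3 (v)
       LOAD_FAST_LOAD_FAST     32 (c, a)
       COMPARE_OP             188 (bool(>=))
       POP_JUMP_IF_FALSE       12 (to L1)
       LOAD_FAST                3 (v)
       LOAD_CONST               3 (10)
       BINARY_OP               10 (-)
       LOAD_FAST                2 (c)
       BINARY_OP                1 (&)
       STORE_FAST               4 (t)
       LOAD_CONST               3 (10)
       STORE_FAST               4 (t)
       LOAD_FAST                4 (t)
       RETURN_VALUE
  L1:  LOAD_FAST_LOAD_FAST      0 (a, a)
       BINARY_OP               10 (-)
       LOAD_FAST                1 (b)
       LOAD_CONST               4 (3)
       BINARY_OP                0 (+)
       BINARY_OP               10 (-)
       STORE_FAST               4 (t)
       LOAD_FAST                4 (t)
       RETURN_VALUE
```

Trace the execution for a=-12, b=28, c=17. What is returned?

LOAD_FAST_LOAD_FAST b,c → push 28,17. Stack: [28, 17]
BINARY_OP * → 28 * 17 = 476. Stack: [476]
LOAD_CONST → push 4. Stack: [476, 4]
BINARY_OP // → 476 // 4 = 119. Stack: [119]
STORE_FAST v → v=119. Stack: []
LOAD_CONST → push -7. Stack: [-7]
STORE_FAST v → v=-7. Stack: []
LOAD_FAST_LOAD_FAST c,a → push 17,-12. Stack: [17, -12]
COMPARE_OP bool(>=) → 17 vs -12 = True. Stack: [True]
POP_JUMP_IF_FALSE → pop True; no jump. Stack: []
LOAD_FAST v → push -7. Stack: [-7]
LOAD_CONST → push 10. Stack: [-7, 10]
BINARY_OP - → -7 - 10 = -17. Stack: [-17]
LOAD_FAST c → push 17. Stack: [-17, 17]
BINARY_OP & → -17 & 17 = 1. Stack: [1]
STORE_FAST t → t=1. Stack: []
LOAD_CONST → push 10. Stack: [10]
STORE_FAST t → t=10. Stack: []
LOAD_FAST t → push 10. Stack: [10]
RETURN_VALUE → return 10.

10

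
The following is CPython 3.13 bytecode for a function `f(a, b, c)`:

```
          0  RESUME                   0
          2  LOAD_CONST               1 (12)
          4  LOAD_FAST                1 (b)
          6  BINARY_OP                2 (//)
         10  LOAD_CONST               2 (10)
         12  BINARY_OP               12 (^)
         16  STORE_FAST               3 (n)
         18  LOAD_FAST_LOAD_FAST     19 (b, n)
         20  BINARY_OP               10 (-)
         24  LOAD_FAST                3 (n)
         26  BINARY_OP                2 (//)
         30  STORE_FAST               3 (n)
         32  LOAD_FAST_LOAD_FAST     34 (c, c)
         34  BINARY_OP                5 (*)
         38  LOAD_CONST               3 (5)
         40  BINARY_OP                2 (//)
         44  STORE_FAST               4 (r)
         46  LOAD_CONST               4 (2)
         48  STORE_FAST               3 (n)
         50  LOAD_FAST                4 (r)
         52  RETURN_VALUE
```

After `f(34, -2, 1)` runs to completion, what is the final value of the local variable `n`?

LOAD_CONST → push 12. Stack: [12]
LOAD_FAST b → push -2. Stack: [12, -2]
BINARY_OP // → 12 // -2 = -6. Stack: [-6]
LOAD_CONST → push 10. Stack: [-6, 10]
BINARY_OP ^ → -6 ^ 10 = -16. Stack: [-16]
STORE_FAST n → n=-16. Stack: []
LOAD_FAST_LOAD_FAST b,n → push -2,-16. Stack: [-2, -16]
BINARY_OP - → -2 - -16 = 14. Stack: [14]
LOAD_FAST n → push -16. Stack: [14, -16]
BINARY_OP // → 14 // -16 = -1. Stack: [-1]
STORE_FAST n → n=-1. Stack: []
LOAD_FAST_LOAD_FAST c,c → push 1,1. Stack: [1, 1]
BINARY_OP * → 1 * 1 = 1. Stack: [1]
LOAD_CONST → push 5. Stack: [1, 5]
BINARY_OP // → 1 // 5 = 0. Stack: [0]
STORE_FAST r → r=0. Stack: []
LOAD_CONST → push 2. Stack: [2]
STORE_FAST n → n=2. Stack: []
LOAD_FAST r → push 0. Stack: [0]
RETURN_VALUE → return 0.

2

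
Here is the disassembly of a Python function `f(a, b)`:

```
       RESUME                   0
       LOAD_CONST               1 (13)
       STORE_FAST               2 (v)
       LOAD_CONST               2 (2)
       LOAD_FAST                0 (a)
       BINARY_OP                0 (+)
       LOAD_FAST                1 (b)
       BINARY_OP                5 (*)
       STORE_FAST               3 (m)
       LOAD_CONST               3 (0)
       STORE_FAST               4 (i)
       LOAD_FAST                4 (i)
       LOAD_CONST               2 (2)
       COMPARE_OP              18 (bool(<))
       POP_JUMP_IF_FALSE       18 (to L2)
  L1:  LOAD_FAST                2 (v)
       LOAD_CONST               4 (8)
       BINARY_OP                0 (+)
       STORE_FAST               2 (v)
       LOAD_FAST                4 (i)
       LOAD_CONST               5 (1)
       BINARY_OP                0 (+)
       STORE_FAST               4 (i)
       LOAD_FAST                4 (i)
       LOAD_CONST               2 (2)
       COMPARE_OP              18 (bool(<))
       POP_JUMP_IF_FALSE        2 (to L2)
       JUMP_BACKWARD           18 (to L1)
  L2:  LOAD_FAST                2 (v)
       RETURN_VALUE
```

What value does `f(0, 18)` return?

LOAD_CONST → push 13. Stack: [13]
STORE_FAST v → v=13. Stack: []
LOAD_CONST → push 2. Stack: [2]
LOAD_FAST a → push 0. Stack: [2, 0]
BINARY_OP + → 2 + 0 = 2. Stack: [2]
LOAD_FAST b → push 18. Stack: [2, 18]
BINARY_OP * → 2 * 18 = 36. Stack: [36]
STORE_FAST m → m=36. Stack: []
LOAD_CONST → push 0. Stack: [0]
STORE_FAST i → i=0. Stack: []
LOAD_FAST i → push 0. Stack: [0]
LOAD_CONST → push 2. Stack: [0, 2]
COMPARE_OP bool(<) → 0 vs 2 = True. Stack: [True]
POP_JUMP_IF_FALSE → pop True; no jump. Stack: []
LOAD_FAST v → push 13. Stack: [13]
LOAD_CONST → push 8. Stack: [13, 8]
BINARY_OP + → 13 + 8 = 21. Stack: [21]
STORE_FAST v → v=21. Stack: []
LOAD_FAST i → push 0. Stack: [0]
LOAD_CONST → push 1. Stack: [0, 1]
BINARY_OP + → 0 + 1 = 1. Stack: [1]
STORE_FAST i → i=1. Stack: []
LOAD_FAST i → push 1. Stack: [1]
LOAD_CONST → push 2. Stack: [1, 2]
COMPARE_OP bool(<) → 1 vs 2 = True. Stack: [True]
POP_JUMP_IF_FALSE → pop True; no jump. Stack: []
LOAD_FAST v → push 21. Stack: [21]
LOAD_CONST → push 8. Stack: [21, 8]
BINARY_OP + → 21 + 8 = 29. Stack: [29]
STORE_FAST v → v=29. Stack: []
LOAD_FAST i → push 1. Stack: [1]
LOAD_CONST → push 1. Stack: [1, 1]
BINARY_OP + → 1 + 1 = 2. Stack: [2]
STORE_FAST i → i=2. Stack: []
LOAD_FAST i → push 2. Stack: [2]
LOAD_CONST → push 2. Stack: [2, 2]
COMPARE_OP bool(<) → 2 vs 2 = False. Stack: [False]
POP_JUMP_IF_FALSE → pop False; jump. Stack: []
LOAD_FAST v → push 29. Stack: [29]
RETURN_VALUE → return 29.

29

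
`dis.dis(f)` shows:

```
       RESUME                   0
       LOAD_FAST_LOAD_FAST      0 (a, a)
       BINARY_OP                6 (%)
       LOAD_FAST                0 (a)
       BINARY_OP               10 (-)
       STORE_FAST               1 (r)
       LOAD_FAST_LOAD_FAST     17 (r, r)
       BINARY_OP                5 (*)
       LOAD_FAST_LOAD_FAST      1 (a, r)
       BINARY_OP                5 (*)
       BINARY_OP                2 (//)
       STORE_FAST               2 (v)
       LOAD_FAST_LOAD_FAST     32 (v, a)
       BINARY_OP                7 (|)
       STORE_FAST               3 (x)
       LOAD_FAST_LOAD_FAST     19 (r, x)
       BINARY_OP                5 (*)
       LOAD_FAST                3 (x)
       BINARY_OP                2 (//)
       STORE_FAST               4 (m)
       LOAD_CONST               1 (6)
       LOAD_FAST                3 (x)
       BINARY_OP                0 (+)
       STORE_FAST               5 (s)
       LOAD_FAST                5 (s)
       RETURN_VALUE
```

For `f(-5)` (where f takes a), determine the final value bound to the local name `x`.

LOAD_FAST_LOAD_FAST a,a → push -5,-5. Stack: [-5, -5]
BINARY_OP % → -5 % -5 = 0. Stack: [0]
LOAD_FAST a → push -5. Stack: [0, -5]
BINARY_OP - → 0 - -5 = 5. Stack: [5]
STORE_FAST r → r=5. Stack: []
LOAD_FAST_LOAD_FAST r,r → push 5,5. Stack: [5, 5]
BINARY_OP * → 5 * 5 = 25. Stack: [25]
LOAD_FAST_LOAD_FAST a,r → push -5,5. Stack: [25, -5, 5]
BINARY_OP * → -5 * 5 = -25. Stack: [25, -25]
BINARY_OP // → 25 // -25 = -1. Stack: [-1]
STORE_FAST v → v=-1. Stack: []
LOAD_FAST_LOAD_FAST v,a → push -1,-5. Stack: [-1, -5]
BINARY_OP | → -1 | -5 = -1. Stack: [-1]
STORE_FAST x → x=-1. Stack: []
LOAD_FAST_LOAD_FAST r,x → push 5,-1. Stack: [5, -1]
BINARY_OP * → 5 * -1 = -5. Stack: [-5]
LOAD_FAST x → push -1. Stack: [-5, -1]
BINARY_OP // → -5 // -1 = 5. Stack: [5]
STORE_FAST m → m=5. Stack: []
LOAD_CONST → push 6. Stack: [6]
LOAD_FAST x → push -1. Stack: [6, -1]
BINARY_OP + → 6 + -1 = 5. Stack: [5]
STORE_FAST s → s=5. Stack: []
LOAD_FAST s → push 5. Stack: [5]
RETURN_VALUE → return 5.

-1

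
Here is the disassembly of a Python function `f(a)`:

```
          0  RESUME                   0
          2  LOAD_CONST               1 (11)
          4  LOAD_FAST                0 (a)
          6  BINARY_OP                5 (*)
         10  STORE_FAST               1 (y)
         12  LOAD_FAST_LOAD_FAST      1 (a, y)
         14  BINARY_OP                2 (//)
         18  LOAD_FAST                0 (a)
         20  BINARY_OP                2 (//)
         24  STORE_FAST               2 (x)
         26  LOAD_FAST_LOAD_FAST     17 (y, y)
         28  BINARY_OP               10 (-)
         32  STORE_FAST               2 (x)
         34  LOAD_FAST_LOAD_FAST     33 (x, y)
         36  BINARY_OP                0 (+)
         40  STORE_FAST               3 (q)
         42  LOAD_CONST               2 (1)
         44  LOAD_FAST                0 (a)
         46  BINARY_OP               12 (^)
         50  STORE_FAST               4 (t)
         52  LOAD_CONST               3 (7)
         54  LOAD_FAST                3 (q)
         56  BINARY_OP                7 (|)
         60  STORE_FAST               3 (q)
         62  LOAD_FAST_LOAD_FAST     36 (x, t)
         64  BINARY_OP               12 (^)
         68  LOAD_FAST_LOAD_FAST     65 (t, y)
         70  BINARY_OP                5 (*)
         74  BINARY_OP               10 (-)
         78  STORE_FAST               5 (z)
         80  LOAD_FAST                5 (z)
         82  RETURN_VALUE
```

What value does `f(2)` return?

LOAD_CONST → push 11. Stack: [11]
LOAD_FAST a → push 2. Stack: [11, 2]
BINARY_OP * → 11 * 2 = 22. Stack: [22]
STORE_FAST y → y=22. Stack: []
LOAD_FAST_LOAD_FAST a,y → push 2,22. Stack: [2, 22]
BINARY_OP // → 2 // 22 = 0. Stack: [0]
LOAD_FAST a → push 2. Stack: [0, 2]
BINARY_OP // → 0 // 2 = 0. Stack: [0]
STORE_FAST x → x=0. Stack: []
LOAD_FAST_LOAD_FAST y,y → push 22,22. Stack: [22, 22]
BINARY_OP - → 22 - 22 = 0. Stack: [0]
STORE_FAST x → x=0. Stack: []
LOAD_FAST_LOAD_FAST x,y → push 0,22. Stack: [0, 22]
BINARY_OP + → 0 + 22 = 22. Stack: [22]
STORE_FAST q → q=22. Stack: []
LOAD_CONST → push 1. Stack: [1]
LOAD_FAST a → push 2. Stack: [1, 2]
BINARY_OP ^ → 1 ^ 2 = 3. Stack: [3]
STORE_FAST t → t=3. Stack: []
LOAD_CONST → push 7. Stack: [7]
LOAD_FAST q → push 22. Stack: [7, 22]
BINARY_OP | → 7 | 22 = 23. Stack: [23]
STORE_FAST q → q=23. Stack: []
LOAD_FAST_LOAD_FAST x,t → push 0,3. Stack: [0, 3]
BINARY_OP ^ → 0 ^ 3 = 3. Stack: [3]
LOAD_FAST_LOAD_FAST t,y → push 3,22. Stack: [3, 3, 22]
BINARY_OP * → 3 * 22 = 66. Stack: [3, 66]
BINARY_OP - → 3 - 66 = -63. Stack: [-63]
STORE_FAST z → z=-63. Stack: []
LOAD_FAST z → push -63. Stack: [-63]
RETURN_VALUE → return -63.

-63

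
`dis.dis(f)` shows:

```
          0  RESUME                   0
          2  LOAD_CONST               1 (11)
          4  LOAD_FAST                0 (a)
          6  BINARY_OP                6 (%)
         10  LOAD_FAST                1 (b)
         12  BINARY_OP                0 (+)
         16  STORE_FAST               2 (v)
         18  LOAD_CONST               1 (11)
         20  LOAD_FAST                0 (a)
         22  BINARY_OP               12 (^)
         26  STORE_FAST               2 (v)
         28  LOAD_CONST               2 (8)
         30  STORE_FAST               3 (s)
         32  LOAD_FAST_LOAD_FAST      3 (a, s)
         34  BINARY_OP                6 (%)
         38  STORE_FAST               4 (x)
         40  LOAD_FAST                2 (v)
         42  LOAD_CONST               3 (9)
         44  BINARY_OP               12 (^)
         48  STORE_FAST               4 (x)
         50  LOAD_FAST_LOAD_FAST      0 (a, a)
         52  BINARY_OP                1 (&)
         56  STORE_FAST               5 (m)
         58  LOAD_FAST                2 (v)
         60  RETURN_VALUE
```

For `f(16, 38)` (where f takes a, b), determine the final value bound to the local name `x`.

LOAD_CONST → push 11. Stack: [11]
LOAD_FAST a → push 16. Stack: [11, 16]
BINARY_OP % → 11 % 16 = 11. Stack: [11]
LOAD_FAST b → push 38. Stack: [11, 38]
BINARY_OP + → 11 + 38 = 49. Stack: [49]
STORE_FAST v → v=49. Stack: []
LOAD_CONST → push 11. Stack: [11]
LOAD_FAST a → push 16. Stack: [11, 16]
BINARY_OP ^ → 11 ^ 16 = 27. Stack: [27]
STORE_FAST v → v=27. Stack: []
LOAD_CONST → push 8. Stack: [8]
STORE_FAST s → s=8. Stack: []
LOAD_FAST_LOAD_FAST a,s → push 16,8. Stack: [16, 8]
BINARY_OP % → 16 % 8 = 0. Stack: [0]
STORE_FAST x → x=0. Stack: []
LOAD_FAST v → push 27. Stack: [27]
LOAD_CONST → push 9. Stack: [27, 9]
BINARY_OP ^ → 27 ^ 9 = 18. Stack: [18]
STORE_FAST x → x=18. Stack: []
LOAD_FAST_LOAD_FAST a,a → push 16,16. Stack: [16, 16]
BINARY_OP & → 16 & 16 = 16. Stack: [16]
STORE_FAST m → m=16. Stack: []
LOAD_FAST v → push 27. Stack: [27]
RETURN_VALUE → return 27.

18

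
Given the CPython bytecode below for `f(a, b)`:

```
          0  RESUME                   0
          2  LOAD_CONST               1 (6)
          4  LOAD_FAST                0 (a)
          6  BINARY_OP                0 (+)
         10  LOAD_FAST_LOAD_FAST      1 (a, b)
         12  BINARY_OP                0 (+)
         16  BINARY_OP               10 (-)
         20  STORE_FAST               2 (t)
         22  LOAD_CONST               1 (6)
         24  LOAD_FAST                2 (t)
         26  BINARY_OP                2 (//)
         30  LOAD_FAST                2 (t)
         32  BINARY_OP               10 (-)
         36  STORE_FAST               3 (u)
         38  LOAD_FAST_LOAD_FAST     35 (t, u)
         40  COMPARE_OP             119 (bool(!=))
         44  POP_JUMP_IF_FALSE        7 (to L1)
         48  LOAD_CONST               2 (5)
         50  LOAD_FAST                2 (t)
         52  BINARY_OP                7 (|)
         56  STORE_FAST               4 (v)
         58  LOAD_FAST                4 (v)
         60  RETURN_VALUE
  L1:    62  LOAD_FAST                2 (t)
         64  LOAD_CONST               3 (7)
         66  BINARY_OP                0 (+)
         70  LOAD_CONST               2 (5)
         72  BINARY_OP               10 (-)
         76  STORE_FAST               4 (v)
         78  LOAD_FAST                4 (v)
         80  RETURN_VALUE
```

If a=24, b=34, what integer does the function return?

LOAD_CONST → push 6. Stack: [6]
LOAD_FAST a → push 24. Stack: [6, 24]
BINARY_OP + → 6 + 24 = 30. Stack: [30]
LOAD_FAST_LOAD_FAST a,b → push 24,34. Stack: [30, 24, 34]
BINARY_OP + → 24 + 34 = 58. Stack: [30, 58]
BINARY_OP - → 30 - 58 = -28. Stack: [-28]
STORE_FAST t → t=-28. Stack: []
LOAD_CONST → push 6. Stack: [6]
LOAD_FAST t → push -28. Stack: [6, -28]
BINARY_OP // → 6 // -28 = -1. Stack: [-1]
LOAD_FAST t → push -28. Stack: [-1, -28]
BINARY_OP - → -1 - -28 = 27. Stack: [27]
STORE_FAST u → u=27. Stack: []
LOAD_FAST_LOAD_FAST t,u → push -28,27. Stack: [-28, 27]
COMPARE_OP bool(!=) → -28 vs 27 = True. Stack: [True]
POP_JUMP_IF_FALSE → pop True; no jump. Stack: []
LOAD_CONST → push 5. Stack: [5]
LOAD_FAST t → push -28. Stack: [5, -28]
BINARY_OP | → 5 | -28 = -27. Stack: [-27]
STORE_FAST v → v=-27. Stack: []
LOAD_FAST v → push -27. Stack: [-27]
RETURN_VALUE → return -27.

-27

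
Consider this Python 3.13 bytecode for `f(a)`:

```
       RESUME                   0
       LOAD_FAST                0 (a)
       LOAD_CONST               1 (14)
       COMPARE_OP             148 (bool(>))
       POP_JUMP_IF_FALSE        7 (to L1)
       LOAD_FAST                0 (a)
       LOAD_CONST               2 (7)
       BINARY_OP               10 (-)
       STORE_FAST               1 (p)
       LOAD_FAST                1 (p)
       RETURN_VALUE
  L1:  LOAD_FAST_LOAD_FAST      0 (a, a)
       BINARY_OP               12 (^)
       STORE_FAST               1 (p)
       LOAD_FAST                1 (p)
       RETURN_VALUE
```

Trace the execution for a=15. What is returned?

8

LOAD_FAST a → push 15. Stack: [15]
LOAD_CONST → push 14. Stack: [15, 14]
COMPARE_OP bool(>) → 15 vs 14 = True. Stack: [True]
POP_JUMP_IF_FALSE → pop True; no jump. Stack: []
LOAD_FAST a → push 15. Stack: [15]
LOAD_CONST → push 7. Stack: [15, 7]
BINARY_OP - → 15 - 7 = 8. Stack: [8]
STORE_FAST p → p=8. Stack: []
LOAD_FAST p → push 8. Stack: [8]
RETURN_VALUE → return 8.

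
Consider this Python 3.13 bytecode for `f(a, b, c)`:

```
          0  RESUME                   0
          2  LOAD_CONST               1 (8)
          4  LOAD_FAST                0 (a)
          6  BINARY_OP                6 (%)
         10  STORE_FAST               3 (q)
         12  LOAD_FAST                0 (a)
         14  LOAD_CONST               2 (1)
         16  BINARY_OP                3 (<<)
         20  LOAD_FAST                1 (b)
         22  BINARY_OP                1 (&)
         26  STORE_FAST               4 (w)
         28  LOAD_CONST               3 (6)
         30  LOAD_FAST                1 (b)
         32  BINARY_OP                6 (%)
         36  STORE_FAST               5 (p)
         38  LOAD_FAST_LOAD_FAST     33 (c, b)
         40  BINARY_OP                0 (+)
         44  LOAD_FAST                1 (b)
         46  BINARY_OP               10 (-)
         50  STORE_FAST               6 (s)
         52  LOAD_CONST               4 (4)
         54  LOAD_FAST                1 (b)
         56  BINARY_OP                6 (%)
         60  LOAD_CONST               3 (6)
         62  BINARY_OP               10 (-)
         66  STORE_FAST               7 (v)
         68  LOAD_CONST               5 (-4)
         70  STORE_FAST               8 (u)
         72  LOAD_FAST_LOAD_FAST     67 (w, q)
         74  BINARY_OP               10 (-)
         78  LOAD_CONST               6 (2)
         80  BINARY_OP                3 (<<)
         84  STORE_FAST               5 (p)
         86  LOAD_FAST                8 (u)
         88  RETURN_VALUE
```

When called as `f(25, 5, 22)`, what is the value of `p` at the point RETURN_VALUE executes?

-32

LOAD_CONST → push 8. Stack: [8]
LOAD_FAST a → push 25. Stack: [8, 25]
BINARY_OP % → 8 % 25 = 8. Stack: [8]
STORE_FAST q → q=8. Stack: []
LOAD_FAST a → push 25. Stack: [25]
LOAD_CONST → push 1. Stack: [25, 1]
BINARY_OP << → 25 << 1 = 50. Stack: [50]
LOAD_FAST b → push 5. Stack: [50, 5]
BINARY_OP & → 50 & 5 = 0. Stack: [0]
STORE_FAST w → w=0. Stack: []
LOAD_CONST → push 6. Stack: [6]
LOAD_FAST b → push 5. Stack: [6, 5]
BINARY_OP % → 6 % 5 = 1. Stack: [1]
STORE_FAST p → p=1. Stack: []
LOAD_FAST_LOAD_FAST c,b → push 22,5. Stack: [22, 5]
BINARY_OP + → 22 + 5 = 27. Stack: [27]
LOAD_FAST b → push 5. Stack: [27, 5]
BINARY_OP - → 27 - 5 = 22. Stack: [22]
STORE_FAST s → s=22. Stack: []
LOAD_CONST → push 4. Stack: [4]
LOAD_FAST b → push 5. Stack: [4, 5]
BINARY_OP % → 4 % 5 = 4. Stack: [4]
LOAD_CONST → push 6. Stack: [4, 6]
BINARY_OP - → 4 - 6 = -2. Stack: [-2]
STORE_FAST v → v=-2. Stack: []
LOAD_CONST → push -4. Stack: [-4]
STORE_FAST u → u=-4. Stack: []
LOAD_FAST_LOAD_FAST w,q → push 0,8. Stack: [0, 8]
BINARY_OP - → 0 - 8 = -8. Stack: [-8]
LOAD_CONST → push 2. Stack: [-8, 2]
BINARY_OP << → -8 << 2 = -32. Stack: [-32]
STORE_FAST p → p=-32. Stack: []
LOAD_FAST u → push -4. Stack: [-4]
RETURN_VALUE → return -4.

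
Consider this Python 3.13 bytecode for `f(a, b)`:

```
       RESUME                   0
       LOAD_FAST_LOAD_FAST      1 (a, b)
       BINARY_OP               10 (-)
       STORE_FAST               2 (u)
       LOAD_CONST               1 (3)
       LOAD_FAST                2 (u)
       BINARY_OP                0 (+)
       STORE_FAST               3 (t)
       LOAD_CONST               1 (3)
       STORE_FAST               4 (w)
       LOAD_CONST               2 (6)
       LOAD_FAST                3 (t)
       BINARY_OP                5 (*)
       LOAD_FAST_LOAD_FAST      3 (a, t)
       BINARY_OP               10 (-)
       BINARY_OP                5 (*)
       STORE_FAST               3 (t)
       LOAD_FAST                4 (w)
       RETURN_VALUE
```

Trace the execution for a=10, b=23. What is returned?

3

LOAD_FAST_LOAD_FAST a,b → push 10,23. Stack: [10, 23]
BINARY_OP - → 10 - 23 = -13. Stack: [-13]
STORE_FAST u → u=-13. Stack: []
LOAD_CONST → push 3. Stack: [3]
LOAD_FAST u → push -13. Stack: [3, -13]
BINARY_OP + → 3 + -13 = -10. Stack: [-10]
STORE_FAST t → t=-10. Stack: []
LOAD_CONST → push 3. Stack: [3]
STORE_FAST w → w=3. Stack: []
LOAD_CONST → push 6. Stack: [6]
LOAD_FAST t → push -10. Stack: [6, -10]
BINARY_OP * → 6 * -10 = -60. Stack: [-60]
LOAD_FAST_LOAD_FAST a,t → push 10,-10. Stack: [-60, 10, -10]
BINARY_OP - → 10 - -10 = 20. Stack: [-60, 20]
BINARY_OP * → -60 * 20 = -1200. Stack: [-1200]
STORE_FAST t → t=-1200. Stack: []
LOAD_FAST w → push 3. Stack: [3]
RETURN_VALUE → return 3.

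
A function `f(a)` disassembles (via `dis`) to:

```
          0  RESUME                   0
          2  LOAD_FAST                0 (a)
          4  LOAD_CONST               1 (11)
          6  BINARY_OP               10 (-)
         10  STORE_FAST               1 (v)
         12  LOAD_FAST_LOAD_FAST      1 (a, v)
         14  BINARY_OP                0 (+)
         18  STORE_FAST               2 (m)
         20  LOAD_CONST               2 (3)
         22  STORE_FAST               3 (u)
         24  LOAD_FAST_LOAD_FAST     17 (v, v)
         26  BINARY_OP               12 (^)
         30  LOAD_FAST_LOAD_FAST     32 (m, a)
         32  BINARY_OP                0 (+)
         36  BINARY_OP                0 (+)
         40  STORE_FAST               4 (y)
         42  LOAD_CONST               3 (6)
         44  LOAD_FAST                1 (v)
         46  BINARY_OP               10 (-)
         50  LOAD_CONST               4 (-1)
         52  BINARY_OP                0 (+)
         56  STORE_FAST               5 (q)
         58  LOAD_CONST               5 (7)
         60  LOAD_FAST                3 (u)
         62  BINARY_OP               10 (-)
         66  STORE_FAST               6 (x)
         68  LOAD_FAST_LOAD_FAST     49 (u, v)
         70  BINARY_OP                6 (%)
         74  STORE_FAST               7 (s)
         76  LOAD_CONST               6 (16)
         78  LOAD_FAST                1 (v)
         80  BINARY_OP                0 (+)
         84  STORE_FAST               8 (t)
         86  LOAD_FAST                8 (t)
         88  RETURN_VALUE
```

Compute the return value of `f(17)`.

LOAD_FAST a → push 17. Stack: [17]
LOAD_CONST → push 11. Stack: [17, 11]
BINARY_OP - → 17 - 11 = 6. Stack: [6]
STORE_FAST v → v=6. Stack: []
LOAD_FAST_LOAD_FAST a,v → push 17,6. Stack: [17, 6]
BINARY_OP + → 17 + 6 = 23. Stack: [23]
STORE_FAST m → m=23. Stack: []
LOAD_CONST → push 3. Stack: [3]
STORE_FAST u → u=3. Stack: []
LOAD_FAST_LOAD_FAST v,v → push 6,6. Stack: [6, 6]
BINARY_OP ^ → 6 ^ 6 = 0. Stack: [0]
LOAD_FAST_LOAD_FAST m,a → push 23,17. Stack: [0, 23, 17]
BINARY_OP + → 23 + 17 = 40. Stack: [0, 40]
BINARY_OP + → 0 + 40 = 40. Stack: [40]
STORE_FAST y → y=40. Stack: []
LOAD_CONST → push 6. Stack: [6]
LOAD_FAST v → push 6. Stack: [6, 6]
BINARY_OP - → 6 - 6 = 0. Stack: [0]
LOAD_CONST → push -1. Stack: [0, -1]
BINARY_OP + → 0 + -1 = -1. Stack: [-1]
STORE_FAST q → q=-1. Stack: []
LOAD_CONST → push 7. Stack: [7]
LOAD_FAST u → push 3. Stack: [7, 3]
BINARY_OP - → 7 - 3 = 4. Stack: [4]
STORE_FAST x → x=4. Stack: []
LOAD_FAST_LOAD_FAST u,v → push 3,6. Stack: [3, 6]
BINARY_OP % → 3 % 6 = 3. Stack: [3]
STORE_FAST s → s=3. Stack: []
LOAD_CONST → push 16. Stack: [16]
LOAD_FAST v → push 6. Stack: [16, 6]
BINARY_OP + → 16 + 6 = 22. Stack: [22]
STORE_FAST t → t=22. Stack: []
LOAD_FAST t → push 22. Stack: [22]
RETURN_VALUE → return 22.

22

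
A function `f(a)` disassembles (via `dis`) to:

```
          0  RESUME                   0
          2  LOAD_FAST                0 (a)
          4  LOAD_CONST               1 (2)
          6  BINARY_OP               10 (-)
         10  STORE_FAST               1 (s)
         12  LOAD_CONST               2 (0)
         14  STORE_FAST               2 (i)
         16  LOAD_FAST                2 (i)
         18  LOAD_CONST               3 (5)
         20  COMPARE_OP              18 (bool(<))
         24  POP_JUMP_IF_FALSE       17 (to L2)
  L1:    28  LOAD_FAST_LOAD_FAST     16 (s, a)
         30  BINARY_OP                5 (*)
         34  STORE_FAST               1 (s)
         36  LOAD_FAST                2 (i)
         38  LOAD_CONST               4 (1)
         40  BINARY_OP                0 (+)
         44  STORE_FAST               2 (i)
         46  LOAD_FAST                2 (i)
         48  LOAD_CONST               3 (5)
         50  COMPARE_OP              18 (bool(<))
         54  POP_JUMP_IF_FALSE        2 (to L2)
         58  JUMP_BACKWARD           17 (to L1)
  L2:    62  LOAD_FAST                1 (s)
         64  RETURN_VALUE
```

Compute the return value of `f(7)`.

84035

LOAD_FAST a → push 7
LOAD_CONST → push 2
BINARY_OP - → 7 - 2 = 5
STORE_FAST s → s=5
LOAD_CONST → push 0
STORE_FAST i → i=0
LOAD_FAST i → push 0
LOAD_CONST → push 5
COMPARE_OP bool(<) → 0 vs 5 = True
POP_JUMP_IF_FALSE → pop True; no jump
LOAD_FAST_LOAD_FAST s,a → push 5,7
BINARY_OP * → 5 * 7 = 35
STORE_FAST s → s=35
LOAD_FAST i → push 0
LOAD_CONST → push 1
BINARY_OP + → 0 + 1 = 1
STORE_FAST i → i=1
LOAD_FAST i → push 1
LOAD_CONST → push 5
COMPARE_OP bool(<) → 1 vs 5 = True
POP_JUMP_IF_FALSE → pop True; no jump
LOAD_FAST_LOAD_FAST s,a → push 35,7
BINARY_OP * → 35 * 7 = 245
STORE_FAST s → s=245
LOAD_FAST i → push 1
LOAD_CONST → push 1
BINARY_OP + → 1 + 1 = 2
STORE_FAST i → i=2
LOAD_FAST i → push 2
LOAD_CONST → push 5
COMPARE_OP bool(<) → 2 vs 5 = True
POP_JUMP_IF_FALSE → pop True; no jump
LOAD_FAST_LOAD_FAST s,a → push 245,7
BINARY_OP * → 245 * 7 = 1715
STORE_FAST s → s=1715
LOAD_FAST i → push 2
LOAD_CONST → push 1
BINARY_OP + → 2 + 1 = 3
STORE_FAST i → i=3
LOAD_FAST i → push 3
LOAD_CONST → push 5
COMPARE_OP bool(<) → 3 vs 5 = True
POP_JUMP_IF_FALSE → pop True; no jump
LOAD_FAST_LOAD_FAST s,a → push 1715,7
BINARY_OP * → 1715 * 7 = 12005
STORE_FAST s → s=12005
LOAD_FAST i → push 3
LOAD_CONST → push 1
BINARY_OP + → 3 + 1 = 4
STORE_FAST i → i=4
LOAD_FAST i → push 4
LOAD_CONST → push 5
COMPARE_OP bool(<) → 4 vs 5 = True
POP_JUMP_IF_FALSE → pop True; no jump
LOAD_FAST_LOAD_FAST s,a → push 12005,7
BINARY_OP * → 12005 * 7 = 84035
STORE_FAST s → s=84035
LOAD_FAST i → push 4
LOAD_CONST → push 1
BINARY_OP + → 4 + 1 = 5
STORE_FAST i → i=5
LOAD_FAST i → push 5
LOAD_CONST → push 5
COMPARE_OP bool(<) → 5 vs 5 = False
POP_JUMP_IF_FALSE → pop False; jump
LOAD_FAST s → push 84035
RETURN_VALUE → return 84035.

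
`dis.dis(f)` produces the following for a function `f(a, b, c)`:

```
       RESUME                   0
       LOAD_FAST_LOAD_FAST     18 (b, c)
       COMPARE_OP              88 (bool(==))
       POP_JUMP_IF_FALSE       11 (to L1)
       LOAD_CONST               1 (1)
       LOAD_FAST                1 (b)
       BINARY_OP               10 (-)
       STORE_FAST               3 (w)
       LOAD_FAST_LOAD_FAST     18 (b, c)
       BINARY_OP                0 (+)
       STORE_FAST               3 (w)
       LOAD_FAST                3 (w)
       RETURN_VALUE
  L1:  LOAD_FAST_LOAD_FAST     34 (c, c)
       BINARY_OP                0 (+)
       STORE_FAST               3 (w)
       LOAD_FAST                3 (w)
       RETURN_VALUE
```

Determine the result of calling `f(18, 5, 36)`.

LOAD_FAST_LOAD_FAST b,c → push 5,36. Stack: [5, 36]
COMPARE_OP bool(==) → 5 vs 36 = False. Stack: [False]
POP_JUMP_IF_FALSE → pop False; jump. Stack: []
LOAD_FAST_LOAD_FAST c,c → push 36,36. Stack: [36, 36]
BINARY_OP + → 36 + 36 = 72. Stack: [72]
STORE_FAST w → w=72. Stack: []
LOAD_FAST w → push 72. Stack: [72]
RETURN_VALUE → return 72.

72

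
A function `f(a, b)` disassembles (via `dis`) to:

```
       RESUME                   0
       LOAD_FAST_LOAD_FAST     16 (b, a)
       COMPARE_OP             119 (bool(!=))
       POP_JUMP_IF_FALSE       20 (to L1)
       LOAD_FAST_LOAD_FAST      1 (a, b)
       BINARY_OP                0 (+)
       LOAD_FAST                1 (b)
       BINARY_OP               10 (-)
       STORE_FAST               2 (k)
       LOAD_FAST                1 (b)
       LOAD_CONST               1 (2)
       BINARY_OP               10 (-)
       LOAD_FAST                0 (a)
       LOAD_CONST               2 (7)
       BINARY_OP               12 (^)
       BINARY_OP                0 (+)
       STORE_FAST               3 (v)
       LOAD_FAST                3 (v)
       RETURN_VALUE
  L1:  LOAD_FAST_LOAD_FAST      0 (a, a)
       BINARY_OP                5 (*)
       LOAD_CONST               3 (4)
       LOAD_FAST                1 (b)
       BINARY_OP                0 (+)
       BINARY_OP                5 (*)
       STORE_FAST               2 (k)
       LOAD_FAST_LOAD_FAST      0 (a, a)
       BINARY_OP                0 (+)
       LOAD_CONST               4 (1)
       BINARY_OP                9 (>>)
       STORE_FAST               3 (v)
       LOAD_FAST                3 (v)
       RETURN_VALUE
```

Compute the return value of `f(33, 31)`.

67

LOAD_FAST_LOAD_FAST b,a → push 31,33. Stack: [31, 33]
COMPARE_OP bool(!=) → 31 vs 33 = True. Stack: [True]
POP_JUMP_IF_FALSE → pop True; no jump. Stack: []
LOAD_FAST_LOAD_FAST a,b → push 33,31. Stack: [33, 31]
BINARY_OP + → 33 + 31 = 64. Stack: [64]
LOAD_FAST b → push 31. Stack: [64, 31]
BINARY_OP - → 64 - 31 = 33. Stack: [33]
STORE_FAST k → k=33. Stack: []
LOAD_FAST b → push 31. Stack: [31]
LOAD_CONST → push 2. Stack: [31, 2]
BINARY_OP - → 31 - 2 = 29. Stack: [29]
LOAD_FAST a → push 33. Stack: [29, 33]
LOAD_CONST → push 7. Stack: [29, 33, 7]
BINARY_OP ^ → 33 ^ 7 = 38. Stack: [29, 38]
BINARY_OP + → 29 + 38 = 67. Stack: [67]
STORE_FAST v → v=67. Stack: []
LOAD_FAST v → push 67. Stack: [67]
RETURN_VALUE → return 67.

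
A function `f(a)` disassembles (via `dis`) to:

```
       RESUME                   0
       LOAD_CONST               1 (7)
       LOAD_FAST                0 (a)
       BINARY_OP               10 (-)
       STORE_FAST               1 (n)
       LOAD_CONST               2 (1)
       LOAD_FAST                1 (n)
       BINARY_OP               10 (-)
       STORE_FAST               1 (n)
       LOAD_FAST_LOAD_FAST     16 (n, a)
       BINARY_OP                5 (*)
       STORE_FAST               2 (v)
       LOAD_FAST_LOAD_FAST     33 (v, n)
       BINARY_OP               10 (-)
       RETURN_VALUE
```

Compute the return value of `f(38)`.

LOAD_CONST → push 7. Stack: [7]
LOAD_FAST a → push 38. Stack: [7, 38]
BINARY_OP - → 7 - 38 = -31. Stack: [-31]
STORE_FAST n → n=-31. Stack: []
LOAD_CONST → push 1. Stack: [1]
LOAD_FAST n → push -31. Stack: [1, -31]
BINARY_OP - → 1 - -31 = 32. Stack: [32]
STORE_FAST n → n=32. Stack: []
LOAD_FAST_LOAD_FAST n,a → push 32,38. Stack: [32, 38]
BINARY_OP * → 32 * 38 = 1216. Stack: [1216]
STORE_FAST v → v=1216. Stack: []
LOAD_FAST_LOAD_FAST v,n → push 1216,32. Stack: [1216, 32]
BINARY_OP - → 1216 - 32 = 1184. Stack: [1184]
RETURN_VALUE → return 1184.

1184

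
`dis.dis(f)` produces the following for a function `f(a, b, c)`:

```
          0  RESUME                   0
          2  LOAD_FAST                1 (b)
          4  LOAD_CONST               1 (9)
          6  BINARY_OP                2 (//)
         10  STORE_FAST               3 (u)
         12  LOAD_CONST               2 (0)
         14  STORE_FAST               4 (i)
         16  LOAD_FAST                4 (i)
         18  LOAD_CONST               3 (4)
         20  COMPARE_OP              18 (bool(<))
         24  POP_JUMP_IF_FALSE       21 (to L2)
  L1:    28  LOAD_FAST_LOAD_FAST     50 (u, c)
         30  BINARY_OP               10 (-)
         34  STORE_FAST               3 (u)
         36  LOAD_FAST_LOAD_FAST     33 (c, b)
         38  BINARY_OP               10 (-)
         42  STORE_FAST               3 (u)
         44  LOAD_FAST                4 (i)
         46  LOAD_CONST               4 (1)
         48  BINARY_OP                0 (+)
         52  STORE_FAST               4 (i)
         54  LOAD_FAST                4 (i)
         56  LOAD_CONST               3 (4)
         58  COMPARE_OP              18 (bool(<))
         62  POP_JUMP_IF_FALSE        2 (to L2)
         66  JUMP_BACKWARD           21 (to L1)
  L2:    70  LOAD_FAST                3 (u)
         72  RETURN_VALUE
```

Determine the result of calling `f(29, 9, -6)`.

LOAD_FAST b → push 9
LOAD_CONST → push 9
BINARY_OP // → 9 // 9 = 1
STORE_FAST u → u=1
LOAD_CONST → push 0
STORE_FAST i → i=0
LOAD_FAST i → push 0
LOAD_CONST → push 4
COMPARE_OP bool(<) → 0 vs 4 = True
POP_JUMP_IF_FALSE → pop True; no jump
LOAD_FAST_LOAD_FAST u,c → push 1,-6
BINARY_OP - → 1 - -6 = 7
STORE_FAST u → u=7
LOAD_FAST_LOAD_FAST c,b → push -6,9
BINARY_OP - → -6 - 9 = -15
STORE_FAST u → u=-15
LOAD_FAST i → push 0
LOAD_CONST → push 1
BINARY_OP + → 0 + 1 = 1
STORE_FAST i → i=1
LOAD_FAST i → push 1
LOAD_CONST → push 4
COMPARE_OP bool(<) → 1 vs 4 = True
POP_JUMP_IF_FALSE → pop True; no jump
LOAD_FAST_LOAD_FAST u,c → push -15,-6
BINARY_OP - → -15 - -6 = -9
STORE_FAST u → u=-9
LOAD_FAST_LOAD_FAST c,b → push -6,9
BINARY_OP - → -6 - 9 = -15
STORE_FAST u → u=-15
LOAD_FAST i → push 1
LOAD_CONST → push 1
BINARY_OP + → 1 + 1 = 2
STORE_FAST i → i=2
LOAD_FAST i → push 2
LOAD_CONST → push 4
COMPARE_OP bool(<) → 2 vs 4 = True
POP_JUMP_IF_FALSE → pop True; no jump
LOAD_FAST_LOAD_FAST u,c → push -15,-6
BINARY_OP - → -15 - -6 = -9
STORE_FAST u → u=-9
LOAD_FAST_LOAD_FAST c,b → push -6,9
BINARY_OP - → -6 - 9 = -15
STORE_FAST u → u=-15
LOAD_FAST i → push 2
LOAD_CONST → push 1
BINARY_OP + → 2 + 1 = 3
STORE_FAST i → i=3
LOAD_FAST i → push 3
LOAD_CONST → push 4
COMPARE_OP bool(<) → 3 vs 4 = True
POP_JUMP_IF_FALSE → pop True; no jump
LOAD_FAST_LOAD_FAST u,c → push -15,-6
BINARY_OP - → -15 - -6 = -9
STORE_FAST u → u=-9
LOAD_FAST_LOAD_FAST c,b → push -6,9
BINARY_OP - → -6 - 9 = -15
STORE_FAST u → u=-15
LOAD_FAST i → push 3
LOAD_CONST → push 1
BINARY_OP + → 3 + 1 = 4
STORE_FAST i → i=4
LOAD_FAST i → push 4
LOAD_CONST → push 4
COMPARE_OP bool(<) → 4 vs 4 = False
POP_JUMP_IF_FALSE → pop False; jump
LOAD_FAST u → push -15
RETURN_VALUE → return -15.

-15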